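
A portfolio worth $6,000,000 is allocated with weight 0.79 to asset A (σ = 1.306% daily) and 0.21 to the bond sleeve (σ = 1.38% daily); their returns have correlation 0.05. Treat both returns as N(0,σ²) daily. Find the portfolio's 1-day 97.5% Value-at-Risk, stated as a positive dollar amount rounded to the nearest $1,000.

$128,000

σ_p² = 0.79²·1.306² + 0.21²·1.38² + 2·0.05·0.79·0.21·1.306·1.38 = 1.1784 (%²).
σ_p = √1.1784 = 1.086%.
At 97.5%, z = 1.960.
VaR = 1.960 × 1.086% = 2.129%; on $6,000,000 that is $127,740.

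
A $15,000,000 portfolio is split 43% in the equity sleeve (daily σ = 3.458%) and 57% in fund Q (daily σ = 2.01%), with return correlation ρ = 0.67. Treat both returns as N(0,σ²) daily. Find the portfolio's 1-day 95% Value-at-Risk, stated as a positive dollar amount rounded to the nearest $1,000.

$595,000

σ_p² = 0.43²·3.458² + 0.57²·2.01² + 2·0.67·0.43·0.57·3.458·2.01 = 5.8064 (%²).
σ_p = √5.8064 = 2.410%.
At 95%, z = 1.645.
VaR = 1.645 × 2.410% = 3.964%; on $15,000,000 that is $594,600.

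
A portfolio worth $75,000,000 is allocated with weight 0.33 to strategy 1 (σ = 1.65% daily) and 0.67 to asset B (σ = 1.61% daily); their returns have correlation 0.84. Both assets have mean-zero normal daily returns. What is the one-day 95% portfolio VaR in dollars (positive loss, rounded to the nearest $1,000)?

$1,930,000

σ_p² = 0.33²·1.65² + 0.67²·1.61² + 2·0.84·0.33·0.67·1.65·1.61 = 2.4468 (%²).
σ_p = √2.4468 = 1.564%.
At 95%, z = 1.645.
VaR = 1.645 × 1.564% = 2.573%; on $75,000,000 that is $1,929,750.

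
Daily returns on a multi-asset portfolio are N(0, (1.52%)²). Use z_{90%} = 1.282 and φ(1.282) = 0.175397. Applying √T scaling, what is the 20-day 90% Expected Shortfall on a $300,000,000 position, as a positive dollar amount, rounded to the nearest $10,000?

$35,770,000

σ_{20d} = 1.52% × √20 = 6.798%.
ES multiplier = φ(z)/(1−α) = 0.175397/0.1 = 1.754.
ES = 6.798% × 1.754 = 11.924%; on $300,000,000: $35,772,000.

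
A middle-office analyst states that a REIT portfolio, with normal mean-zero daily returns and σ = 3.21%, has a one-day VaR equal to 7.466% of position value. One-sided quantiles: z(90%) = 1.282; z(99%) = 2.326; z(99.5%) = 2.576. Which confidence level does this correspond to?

Implied z = VaR/σ = 7.466 / 3.21 = 2.326.
This matches z(99%) = 2.326.

99%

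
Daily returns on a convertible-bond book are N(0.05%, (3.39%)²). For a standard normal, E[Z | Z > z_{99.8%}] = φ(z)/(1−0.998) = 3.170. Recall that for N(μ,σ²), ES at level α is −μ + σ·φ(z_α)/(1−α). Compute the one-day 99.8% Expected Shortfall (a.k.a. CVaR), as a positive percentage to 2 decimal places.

ES = −(0.05%) + 3.39% × 3.170 = 10.696%.

10.70%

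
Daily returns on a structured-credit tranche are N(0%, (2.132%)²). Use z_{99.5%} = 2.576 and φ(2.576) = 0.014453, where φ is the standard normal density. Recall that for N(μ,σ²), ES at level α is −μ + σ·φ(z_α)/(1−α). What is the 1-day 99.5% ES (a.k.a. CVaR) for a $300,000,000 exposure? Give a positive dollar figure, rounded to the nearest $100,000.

Tail multiplier: φ(z)/(1−α) = 0.014453 / 0.005 = 2.891.
ES = 2.132% × 2.891 = 6.164%.
On $300,000,000: 0.06164 × $300,000,000 = $18,492,000.

$18,500,000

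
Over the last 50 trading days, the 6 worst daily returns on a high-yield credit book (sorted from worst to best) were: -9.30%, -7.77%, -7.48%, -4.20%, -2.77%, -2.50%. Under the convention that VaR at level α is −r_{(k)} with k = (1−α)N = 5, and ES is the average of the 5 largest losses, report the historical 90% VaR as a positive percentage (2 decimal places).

2.77%

k = 5; the 5th lowest return is -2.77%, so VaR = 2.77%.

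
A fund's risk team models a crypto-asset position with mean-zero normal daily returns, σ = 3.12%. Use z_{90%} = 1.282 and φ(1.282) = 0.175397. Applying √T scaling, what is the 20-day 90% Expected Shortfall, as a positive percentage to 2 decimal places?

24.47%

σ_{20d} = 3.12% × √20 = 13.953%.
ES multiplier = φ(z)/(1−α) = 0.175397/0.1 = 1.754.
ES = 13.953% × 1.754 = 24.474%.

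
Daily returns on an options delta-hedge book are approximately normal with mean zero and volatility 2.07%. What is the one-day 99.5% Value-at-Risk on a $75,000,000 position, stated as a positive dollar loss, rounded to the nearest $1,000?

$3,999,000

At 99.5% one-sided, z = 2.576.
VaR = z·σ = 2.576 × 2.07% = 5.332%.
On $75,000,000: 0.05332 × $75,000,000 = $3,999,000.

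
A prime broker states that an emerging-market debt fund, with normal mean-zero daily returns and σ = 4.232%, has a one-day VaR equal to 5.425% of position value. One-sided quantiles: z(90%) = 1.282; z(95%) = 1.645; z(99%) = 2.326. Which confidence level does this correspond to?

Implied z = VaR/σ = 5.425 / 4.232 = 1.282.
This matches z(90%) = 1.282.

90%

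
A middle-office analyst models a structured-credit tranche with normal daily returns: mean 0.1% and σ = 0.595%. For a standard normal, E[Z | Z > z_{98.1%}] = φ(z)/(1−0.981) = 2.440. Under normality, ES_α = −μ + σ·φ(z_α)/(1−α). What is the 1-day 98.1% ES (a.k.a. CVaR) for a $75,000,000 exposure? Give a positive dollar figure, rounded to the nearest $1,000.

$1,014,000

ES = −(0.1%) + 0.595% × 2.440 = 1.352%.
On $75,000,000: 0.01352 × $75,000,000 = $1,014,000.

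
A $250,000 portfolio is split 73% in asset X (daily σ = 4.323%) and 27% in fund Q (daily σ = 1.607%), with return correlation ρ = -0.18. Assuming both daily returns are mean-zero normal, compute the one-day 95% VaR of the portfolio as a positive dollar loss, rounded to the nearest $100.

σ_p² = 0.73²·4.323² + 0.27²·1.607² + 2·-0.18·0.73·0.27·4.323·1.607 = 9.6543 (%²).
σ_p = √9.6543 = 3.107%.
At 95%, z = 1.645.
VaR = 1.645 × 3.107% = 5.111%; on $250,000 that is $12,777.

$12,800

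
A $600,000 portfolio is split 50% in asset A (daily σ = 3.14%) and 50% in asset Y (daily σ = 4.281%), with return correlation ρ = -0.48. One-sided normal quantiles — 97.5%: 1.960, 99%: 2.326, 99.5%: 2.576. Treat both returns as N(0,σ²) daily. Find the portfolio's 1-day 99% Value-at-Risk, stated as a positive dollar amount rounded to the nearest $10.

$27,280

σ_p² = 0.5²·3.14² + 0.5²·4.281² + 2·-0.48·0.5·0.5·3.14·4.281 = 3.8205 (%²).
σ_p = √3.8205 = 1.955%.
VaR = 2.326 × 1.955% = 4.547%; on $600,000 that is $27,282.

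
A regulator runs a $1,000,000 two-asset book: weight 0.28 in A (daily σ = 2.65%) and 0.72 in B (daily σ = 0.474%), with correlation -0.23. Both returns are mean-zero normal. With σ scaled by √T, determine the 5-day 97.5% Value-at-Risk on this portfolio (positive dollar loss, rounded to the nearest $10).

σ_p = √(0.28²·2.65² + 0.72²·0.474² + 2·-0.23·0.28·0.72·2.65·0.474) = 0.742%.
σ_{5d} = 0.742% × √5 = 1.659%.
z(97.5%) = 1.960.
VaR = 1.960 × 1.659% = 3.252%; on $1,000,000 that is $32,520.

$32,520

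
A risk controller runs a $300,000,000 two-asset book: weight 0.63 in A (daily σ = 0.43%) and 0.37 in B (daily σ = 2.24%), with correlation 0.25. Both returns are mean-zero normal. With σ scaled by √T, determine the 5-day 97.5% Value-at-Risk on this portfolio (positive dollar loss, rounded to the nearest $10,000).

σ_p = √(0.63²·0.43² + 0.37²·2.24² + 2·0.25·0.63·0.37·0.43·2.24) = 0.934%.
σ_{5d} = 0.934% × √5 = 2.088%.
z(97.5%) = 1.960.
VaR = 1.960 × 2.088% = 4.092%; on $300,000,000 that is $12,276,000.

$12,280,000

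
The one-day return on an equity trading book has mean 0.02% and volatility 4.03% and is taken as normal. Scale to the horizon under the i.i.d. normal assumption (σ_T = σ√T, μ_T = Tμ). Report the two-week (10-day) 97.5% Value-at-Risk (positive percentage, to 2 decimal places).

At 97.5%, z = 1.960.
σ_{10d} = 4.03% × √10 = 12.744%; μ_{10d} = 10 × 0.02% = 0.200%.
VaR = −(0.200%) + 1.960 × 12.744% = 24.778%.

24.78%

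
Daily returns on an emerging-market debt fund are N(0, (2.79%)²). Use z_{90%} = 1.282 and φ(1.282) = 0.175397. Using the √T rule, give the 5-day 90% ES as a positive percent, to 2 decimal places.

σ_{5d} = 2.79% × √5 = 6.239%.
ES multiplier = φ(z)/(1−α) = 0.175397/0.1 = 1.754.
ES = 6.239% × 1.754 = 10.943%.

10.94%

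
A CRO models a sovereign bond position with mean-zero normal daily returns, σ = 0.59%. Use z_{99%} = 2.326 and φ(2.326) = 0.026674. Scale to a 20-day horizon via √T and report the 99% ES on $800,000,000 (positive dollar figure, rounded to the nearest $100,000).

$56,300,000

σ_{20d} = 0.59% × √20 = 2.639%.
ES multiplier = φ(z)/(1−α) = 0.026674/0.01 = 2.667.
ES = 2.639% × 2.667 = 7.038%; on $800,000,000: $56,304,000.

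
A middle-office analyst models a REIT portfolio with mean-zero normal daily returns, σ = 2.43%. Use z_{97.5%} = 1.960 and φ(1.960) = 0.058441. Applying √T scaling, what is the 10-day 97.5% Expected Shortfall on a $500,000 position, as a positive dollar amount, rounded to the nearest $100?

$89,800

σ_{10d} = 2.43% × √10 = 7.684%.
ES multiplier = φ(z)/(1−α) = 0.058441/0.025 = 2.338.
ES = 7.684% × 2.338 = 17.965%; on $500,000: $89,825.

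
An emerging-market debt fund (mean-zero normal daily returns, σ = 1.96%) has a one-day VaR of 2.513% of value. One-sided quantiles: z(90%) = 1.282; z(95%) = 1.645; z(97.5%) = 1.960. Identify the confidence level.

Implied z = VaR/σ = 2.513 / 1.96 = 1.282.
This matches z(90%) = 1.282.

90%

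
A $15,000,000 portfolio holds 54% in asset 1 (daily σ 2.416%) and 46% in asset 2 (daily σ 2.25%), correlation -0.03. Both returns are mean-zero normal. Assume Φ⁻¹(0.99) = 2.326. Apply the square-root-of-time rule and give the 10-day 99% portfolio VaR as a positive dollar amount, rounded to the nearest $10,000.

σ_p = √(0.54²·2.416² + 0.46²·2.25² + 2·-0.03·0.54·0.46·2.416·2.25) = 1.641%.
σ_{10d} = 1.641% × √10 = 5.189%.
VaR = 2.326 × 5.189% = 12.070%; on $15,000,000 that is $1,810,500.

$1,810,000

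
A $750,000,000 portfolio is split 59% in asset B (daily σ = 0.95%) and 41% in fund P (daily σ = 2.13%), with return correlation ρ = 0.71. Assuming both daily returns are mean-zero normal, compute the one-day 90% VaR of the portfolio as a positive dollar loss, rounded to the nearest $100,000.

σ_p² = 0.59²·0.95² + 0.41²·2.13² + 2·0.71·0.59·0.41·0.95·2.13 = 1.7719 (%²).
σ_p = √1.7719 = 1.331%.
At 90%, z = 1.282.
VaR = 1.282 × 1.331% = 1.706%; on $750,000,000 that is $12,795,000.

$12,800,000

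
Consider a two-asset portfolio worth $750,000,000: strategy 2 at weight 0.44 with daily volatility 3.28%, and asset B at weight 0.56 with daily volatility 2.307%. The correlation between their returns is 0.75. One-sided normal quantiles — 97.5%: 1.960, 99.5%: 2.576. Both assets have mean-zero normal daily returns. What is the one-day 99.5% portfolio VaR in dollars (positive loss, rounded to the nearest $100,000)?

$49,400,000

σ_p² = 0.44²·3.28² + 0.56²·2.307² + 2·0.75·0.44·0.56·3.28·2.307 = 6.5486 (%²).
σ_p = √6.5486 = 2.559%.
VaR = 2.576 × 2.559% = 6.592%; on $750,000,000 that is $49,440,000.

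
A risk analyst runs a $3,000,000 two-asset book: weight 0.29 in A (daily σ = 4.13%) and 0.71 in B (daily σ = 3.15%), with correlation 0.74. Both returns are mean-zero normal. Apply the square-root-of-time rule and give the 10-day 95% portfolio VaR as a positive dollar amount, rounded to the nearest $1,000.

σ_p = √(0.29²·4.13² + 0.71²·3.15² + 2·0.74·0.29·0.71·4.13·3.15) = 3.225%.
σ_{10d} = 3.225% × √10 = 10.198%.
z(95%) = 1.645.
VaR = 1.645 × 10.198% = 16.776%; on $3,000,000 that is $503,280.

$503,000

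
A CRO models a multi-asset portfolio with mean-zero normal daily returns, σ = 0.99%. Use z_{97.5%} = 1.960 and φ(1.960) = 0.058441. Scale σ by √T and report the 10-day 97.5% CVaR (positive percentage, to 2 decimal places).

7.32%

σ_{10d} = 0.99% × √10 = 3.131%.
ES multiplier = φ(z)/(1−α) = 0.058441/0.025 = 2.338.
ES = 3.131% × 2.338 = 7.320%.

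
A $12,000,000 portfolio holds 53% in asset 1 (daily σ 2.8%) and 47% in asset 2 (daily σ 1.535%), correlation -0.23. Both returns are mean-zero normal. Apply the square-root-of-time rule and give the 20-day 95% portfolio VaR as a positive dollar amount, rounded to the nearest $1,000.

σ_p = √(0.53²·2.8² + 0.47²·1.535² + 2·-0.23·0.53·0.47·2.8·1.535) = 1.493%.
σ_{20d} = 1.493% × √20 = 6.677%.
z(95%) = 1.645.
VaR = 1.645 × 6.677% = 10.984%; on $12,000,000 that is $1,318,080.

$1,318,000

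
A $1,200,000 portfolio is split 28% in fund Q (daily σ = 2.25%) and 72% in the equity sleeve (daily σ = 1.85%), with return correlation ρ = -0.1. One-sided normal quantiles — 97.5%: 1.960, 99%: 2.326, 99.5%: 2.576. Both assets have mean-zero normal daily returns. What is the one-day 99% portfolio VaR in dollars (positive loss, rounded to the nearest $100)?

σ_p² = 0.28²·2.25² + 0.72²·1.85² + 2·-0.1·0.28·0.72·2.25·1.85 = 2.0033 (%²).
σ_p = √2.0033 = 1.415%.
VaR = 2.326 × 1.415% = 3.291%; on $1,200,000 that is $39,492.

$39,500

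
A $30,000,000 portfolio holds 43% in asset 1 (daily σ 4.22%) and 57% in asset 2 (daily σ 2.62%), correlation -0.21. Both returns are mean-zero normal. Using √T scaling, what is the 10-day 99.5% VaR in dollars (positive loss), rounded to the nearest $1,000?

σ_p = √(0.43²·4.22² + 0.57²·2.62² + 2·-0.21·0.43·0.57·4.22·2.62) = 2.094%.
σ_{10d} = 2.094% × √10 = 6.622%.
z(99.5%) = 2.576.
VaR = 2.576 × 6.622% = 17.058%; on $30,000,000 that is $5,117,400.

$5,117,000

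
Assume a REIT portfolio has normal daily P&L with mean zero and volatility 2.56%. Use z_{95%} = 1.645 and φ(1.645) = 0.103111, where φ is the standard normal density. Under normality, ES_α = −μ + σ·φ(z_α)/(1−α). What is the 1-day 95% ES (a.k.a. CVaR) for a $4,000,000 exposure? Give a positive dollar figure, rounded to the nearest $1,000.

Tail multiplier: φ(z)/(1−α) = 0.103111 / 0.05 = 2.062.
ES = 2.56% × 2.062 = 5.279%.
On $4,000,000: 0.05279 × $4,000,000 = $211,160.

$211,000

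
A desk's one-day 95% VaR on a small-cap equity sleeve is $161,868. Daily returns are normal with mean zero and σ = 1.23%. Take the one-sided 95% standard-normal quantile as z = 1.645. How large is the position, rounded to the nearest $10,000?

VaR as a fraction of value: z·σ = 1.645 × 1.23% = 2.02335%.
Position = $161,868 / 0.0202335 = $8,000,000.

$8,000,000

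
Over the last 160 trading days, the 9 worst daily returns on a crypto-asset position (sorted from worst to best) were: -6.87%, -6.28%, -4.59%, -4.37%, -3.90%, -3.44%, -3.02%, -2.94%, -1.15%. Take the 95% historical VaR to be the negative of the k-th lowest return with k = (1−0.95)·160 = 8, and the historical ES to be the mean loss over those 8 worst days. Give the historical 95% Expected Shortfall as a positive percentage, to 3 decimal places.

The 8 worst returns sum to -35.41%.
ES = −(-35.41%) / 8 = 4.42625% ≈ 4.426%.

4.426%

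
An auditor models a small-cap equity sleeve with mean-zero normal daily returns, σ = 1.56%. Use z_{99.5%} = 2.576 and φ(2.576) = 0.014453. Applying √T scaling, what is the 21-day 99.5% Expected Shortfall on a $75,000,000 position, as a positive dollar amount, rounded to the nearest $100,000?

σ_{21d} = 1.56% × √21 = 7.149%.
ES multiplier = φ(z)/(1−α) = 0.014453/0.005 = 2.891.
ES = 7.149% × 2.891 = 20.668%; on $75,000,000: $15,501,000.

$15,500,000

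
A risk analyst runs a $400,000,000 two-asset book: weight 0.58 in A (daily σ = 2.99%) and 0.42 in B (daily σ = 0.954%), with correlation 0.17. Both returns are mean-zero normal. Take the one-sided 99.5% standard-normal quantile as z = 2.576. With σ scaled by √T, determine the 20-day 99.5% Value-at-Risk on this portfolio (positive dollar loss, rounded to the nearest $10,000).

σ_p = √(0.58²·2.99² + 0.42²·0.954² + 2·0.17·0.58·0.42·2.99·0.954) = 1.845%.
σ_{20d} = 1.845% × √20 = 8.251%.
VaR = 2.576 × 8.251% = 21.255%; on $400,000,000 that is $85,020,000.

$85,020,000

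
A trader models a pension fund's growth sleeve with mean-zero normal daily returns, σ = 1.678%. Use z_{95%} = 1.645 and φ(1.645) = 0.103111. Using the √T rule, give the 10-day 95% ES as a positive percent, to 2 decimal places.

10.94%

σ_{10d} = 1.678% × √10 = 5.306%.
ES multiplier = φ(z)/(1−α) = 0.103111/0.05 = 2.062.
ES = 5.306% × 2.062 = 10.941%.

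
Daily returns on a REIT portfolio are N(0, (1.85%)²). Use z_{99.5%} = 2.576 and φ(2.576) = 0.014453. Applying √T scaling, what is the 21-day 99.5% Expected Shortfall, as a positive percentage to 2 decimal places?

24.51%

σ_{21d} = 1.85% × √21 = 8.478%.
ES multiplier = φ(z)/(1−α) = 0.014453/0.005 = 2.891.
ES = 8.478% × 2.891 = 24.510%.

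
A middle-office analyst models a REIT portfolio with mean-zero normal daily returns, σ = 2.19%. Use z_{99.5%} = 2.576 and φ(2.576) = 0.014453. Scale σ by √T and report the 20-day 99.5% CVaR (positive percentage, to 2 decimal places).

σ_{20d} = 2.19% × √20 = 9.794%.
ES multiplier = φ(z)/(1−α) = 0.014453/0.005 = 2.891.
ES = 9.794% × 2.891 = 28.314%.

28.31%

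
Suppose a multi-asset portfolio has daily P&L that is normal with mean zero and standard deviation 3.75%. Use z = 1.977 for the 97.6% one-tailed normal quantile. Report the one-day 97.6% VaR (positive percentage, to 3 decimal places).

7.414%

VaR = z·σ = 1.977 × 3.75% = 7.414%.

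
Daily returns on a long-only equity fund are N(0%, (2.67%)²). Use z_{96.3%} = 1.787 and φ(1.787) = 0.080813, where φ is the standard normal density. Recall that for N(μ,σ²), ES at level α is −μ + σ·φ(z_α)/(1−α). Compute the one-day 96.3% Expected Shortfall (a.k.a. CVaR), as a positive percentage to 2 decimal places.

Tail multiplier: φ(z)/(1−α) = 0.080813 / 0.037 = 2.184.
ES = 2.67% × 2.184 = 5.831%.

5.83%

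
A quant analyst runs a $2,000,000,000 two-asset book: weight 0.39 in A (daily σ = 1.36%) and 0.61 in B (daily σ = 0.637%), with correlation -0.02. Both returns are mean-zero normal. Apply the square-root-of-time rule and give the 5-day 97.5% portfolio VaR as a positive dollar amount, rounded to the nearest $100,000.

$57,100,000

σ_p = √(0.39²·1.36² + 0.61²·0.637² + 2·-0.02·0.39·0.61·1.36·0.637) = 0.651%.
σ_{5d} = 0.651% × √5 = 1.456%.
z(97.5%) = 1.960.
VaR = 1.960 × 1.456% = 2.854%; on $2,000,000,000 that is $57,080,000.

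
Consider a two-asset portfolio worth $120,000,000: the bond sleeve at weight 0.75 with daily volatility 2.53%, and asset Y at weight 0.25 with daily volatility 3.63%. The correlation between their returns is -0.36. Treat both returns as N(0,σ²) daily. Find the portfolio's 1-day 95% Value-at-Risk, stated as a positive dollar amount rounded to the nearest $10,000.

σ_p² = 0.75²·2.53² + 0.25²·3.63² + 2·-0.36·0.75·0.25·2.53·3.63 = 3.1842 (%²).
σ_p = √3.1842 = 1.784%.
At 95%, z = 1.645.
VaR = 1.645 × 1.784% = 2.935%; on $120,000,000 that is $3,522,000.

$3,520,000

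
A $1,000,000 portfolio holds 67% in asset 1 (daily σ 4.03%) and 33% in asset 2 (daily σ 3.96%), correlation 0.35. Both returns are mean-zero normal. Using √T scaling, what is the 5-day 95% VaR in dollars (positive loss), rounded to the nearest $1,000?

$125,000

σ_p = √(0.67²·4.03² + 0.33²·3.96² + 2·0.35·0.67·0.33·4.03·3.96) = 3.386%.
σ_{5d} = 3.386% × √5 = 7.571%.
z(95%) = 1.645.
VaR = 1.645 × 7.571% = 12.454%; on $1,000,000 that is $124,540.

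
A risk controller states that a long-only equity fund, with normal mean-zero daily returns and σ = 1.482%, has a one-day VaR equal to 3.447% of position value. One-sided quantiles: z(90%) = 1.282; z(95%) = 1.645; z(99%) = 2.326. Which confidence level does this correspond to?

Implied z = VaR/σ = 3.447 / 1.482 = 2.326.
This matches z(99%) = 2.326.

99%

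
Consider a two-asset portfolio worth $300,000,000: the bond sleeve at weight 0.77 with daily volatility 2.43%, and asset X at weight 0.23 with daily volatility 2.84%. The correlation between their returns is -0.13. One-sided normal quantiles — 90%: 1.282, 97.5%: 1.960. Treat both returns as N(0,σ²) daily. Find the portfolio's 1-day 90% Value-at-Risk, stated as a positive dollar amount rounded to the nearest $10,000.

σ_p² = 0.77²·2.43² + 0.23²·2.84² + 2·-0.13·0.77·0.23·2.43·2.84 = 3.6099 (%²).
σ_p = √3.6099 = 1.900%.
VaR = 1.282 × 1.900% = 2.436%; on $300,000,000 that is $7,308,000.

$7,310,000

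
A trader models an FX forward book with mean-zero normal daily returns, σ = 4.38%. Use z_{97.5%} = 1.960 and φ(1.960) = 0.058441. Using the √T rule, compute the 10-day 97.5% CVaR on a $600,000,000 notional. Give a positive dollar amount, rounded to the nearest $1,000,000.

$194,000,000

σ_{10d} = 4.38% × √10 = 13.851%.
ES multiplier = φ(z)/(1−α) = 0.058441/0.025 = 2.338.
ES = 13.851% × 2.338 = 32.384%; on $600,000,000: $194,304,000.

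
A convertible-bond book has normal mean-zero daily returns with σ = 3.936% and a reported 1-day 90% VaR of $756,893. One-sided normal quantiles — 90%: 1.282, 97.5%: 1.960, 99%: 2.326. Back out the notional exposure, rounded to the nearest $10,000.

$15,000,000

VaR as a fraction of value: z·σ = 1.282 × 3.936% = 5.04595%.
Position = $756,893 / 0.0504595 = $15,000,004.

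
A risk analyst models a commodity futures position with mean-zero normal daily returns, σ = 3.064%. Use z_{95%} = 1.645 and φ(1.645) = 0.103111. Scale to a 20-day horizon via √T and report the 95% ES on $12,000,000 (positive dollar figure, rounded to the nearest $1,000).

$3,391,000

σ_{20d} = 3.064% × √20 = 13.703%.
ES multiplier = φ(z)/(1−α) = 0.103111/0.05 = 2.062.
ES = 13.703% × 2.062 = 28.256%; on $12,000,000: $3,390,720.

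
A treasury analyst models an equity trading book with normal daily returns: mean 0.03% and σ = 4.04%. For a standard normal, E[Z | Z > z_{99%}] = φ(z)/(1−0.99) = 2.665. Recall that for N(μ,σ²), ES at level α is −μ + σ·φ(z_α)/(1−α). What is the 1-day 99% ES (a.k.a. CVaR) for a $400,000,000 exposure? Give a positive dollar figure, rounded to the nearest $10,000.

$42,950,000

ES = −(0.03%) + 4.04% × 2.665 = 10.737%.
On $400,000,000: 0.10737 × $400,000,000 = $42,948,000.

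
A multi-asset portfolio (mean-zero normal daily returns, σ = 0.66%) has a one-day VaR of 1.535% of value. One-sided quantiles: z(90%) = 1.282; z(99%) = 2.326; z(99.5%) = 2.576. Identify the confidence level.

99%

Implied z = VaR/σ = 1.535 / 0.66 = 2.326.
This matches z(99%) = 2.326.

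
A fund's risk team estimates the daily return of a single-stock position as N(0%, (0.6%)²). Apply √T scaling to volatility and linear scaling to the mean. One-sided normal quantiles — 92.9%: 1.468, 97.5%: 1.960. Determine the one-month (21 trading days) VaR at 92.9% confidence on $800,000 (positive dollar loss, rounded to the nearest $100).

σ_{21d} = 0.6% × √21 = 2.750%.
VaR = 1.468 × 2.750% = 4.037%.
On $800,000: 0.04037 × $800,000 = $32,296.

$32,300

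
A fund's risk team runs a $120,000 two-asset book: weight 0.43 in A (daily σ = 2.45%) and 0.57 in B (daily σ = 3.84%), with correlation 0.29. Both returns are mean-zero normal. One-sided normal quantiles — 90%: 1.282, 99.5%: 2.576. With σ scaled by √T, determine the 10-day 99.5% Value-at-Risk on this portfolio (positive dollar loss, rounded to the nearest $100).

σ_p = √(0.43²·2.45² + 0.57²·3.84² + 2·0.29·0.43·0.57·2.45·3.84) = 2.690%.
σ_{10d} = 2.690% × √10 = 8.507%.
VaR = 2.576 × 8.507% = 21.914%; on $120,000 that is $26,297.

$26,300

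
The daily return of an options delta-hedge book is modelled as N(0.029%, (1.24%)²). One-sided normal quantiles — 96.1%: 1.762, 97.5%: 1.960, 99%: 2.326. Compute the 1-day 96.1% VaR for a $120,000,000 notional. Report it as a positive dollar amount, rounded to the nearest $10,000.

VaR = −μ + z·σ = −(0.029%) + 1.762 × 1.24% = 2.156%.
On $120,000,000: 0.02156 × $120,000,000 = $2,587,200.

$2,590,000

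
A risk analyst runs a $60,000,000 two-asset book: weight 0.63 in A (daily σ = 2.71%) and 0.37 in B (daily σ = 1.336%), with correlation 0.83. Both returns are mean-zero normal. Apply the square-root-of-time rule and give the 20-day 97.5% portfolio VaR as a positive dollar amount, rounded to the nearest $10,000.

$11,230,000

σ_p = √(0.63²·2.71² + 0.37²·1.336² + 2·0.83·0.63·0.37·2.71·1.336) = 2.135%.
σ_{20d} = 2.135% × √20 = 9.548%.
z(97.5%) = 1.960.
VaR = 1.960 × 9.548% = 18.714%; on $60,000,000 that is $11,228,400.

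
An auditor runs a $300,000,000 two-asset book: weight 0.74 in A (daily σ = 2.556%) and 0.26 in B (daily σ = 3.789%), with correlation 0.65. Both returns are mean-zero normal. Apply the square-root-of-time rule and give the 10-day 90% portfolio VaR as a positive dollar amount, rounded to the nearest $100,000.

σ_p = √(0.74²·2.556² + 0.26²·3.789² + 2·0.65·0.74·0.26·2.556·3.789) = 2.640%.
σ_{10d} = 2.640% × √10 = 8.348%.
z(90%) = 1.282.
VaR = 1.282 × 8.348% = 10.702%; on $300,000,000 that is $32,106,000.

$32,100,000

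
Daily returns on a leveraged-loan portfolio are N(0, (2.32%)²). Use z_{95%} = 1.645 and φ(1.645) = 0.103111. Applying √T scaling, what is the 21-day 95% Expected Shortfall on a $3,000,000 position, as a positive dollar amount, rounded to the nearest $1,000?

σ_{21d} = 2.32% × √21 = 10.632%.
ES multiplier = φ(z)/(1−α) = 0.103111/0.05 = 2.062.
ES = 10.632% × 2.062 = 21.923%; on $3,000,000: $657,690.

$658,000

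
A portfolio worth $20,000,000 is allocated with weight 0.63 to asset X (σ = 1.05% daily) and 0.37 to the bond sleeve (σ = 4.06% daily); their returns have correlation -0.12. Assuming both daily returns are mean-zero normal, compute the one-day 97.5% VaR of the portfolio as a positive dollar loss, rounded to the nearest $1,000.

$614,000

σ_p² = 0.63²·1.05² + 0.37²·4.06² + 2·-0.12·0.63·0.37·1.05·4.06 = 2.4557 (%²).
σ_p = √2.4557 = 1.567%.
At 97.5%, z = 1.960.
VaR = 1.960 × 1.567% = 3.071%; on $20,000,000 that is $614,200.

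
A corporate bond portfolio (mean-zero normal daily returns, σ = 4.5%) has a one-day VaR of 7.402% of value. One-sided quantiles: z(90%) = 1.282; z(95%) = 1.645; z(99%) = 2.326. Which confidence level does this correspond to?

95%

Implied z = VaR/σ = 7.402 / 4.5 = 1.645.
This matches z(95%) = 1.645.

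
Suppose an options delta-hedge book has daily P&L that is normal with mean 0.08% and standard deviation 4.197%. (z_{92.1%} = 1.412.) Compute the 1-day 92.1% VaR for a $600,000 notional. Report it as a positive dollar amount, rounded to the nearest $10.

$35,080

VaR = −μ + z·σ = −(0.08%) + 1.412 × 4.197% = 5.846%.
On $600,000: 0.05846 × $600,000 = $35,076.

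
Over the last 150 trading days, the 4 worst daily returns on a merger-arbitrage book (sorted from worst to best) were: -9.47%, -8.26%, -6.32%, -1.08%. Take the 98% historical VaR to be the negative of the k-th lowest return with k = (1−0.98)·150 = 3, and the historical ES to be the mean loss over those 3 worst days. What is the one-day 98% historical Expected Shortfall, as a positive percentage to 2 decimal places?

The 3 worst returns sum to -24.05%.
ES = −(-24.05%) / 3 = 8.0166…% ≈ 8.02%.

8.02%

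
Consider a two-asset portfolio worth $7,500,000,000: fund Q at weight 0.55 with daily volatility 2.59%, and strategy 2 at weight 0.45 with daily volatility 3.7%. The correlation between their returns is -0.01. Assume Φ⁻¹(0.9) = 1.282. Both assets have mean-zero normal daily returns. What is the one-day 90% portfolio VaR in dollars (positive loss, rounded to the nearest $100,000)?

σ_p² = 0.55²·2.59² + 0.45²·3.7² + 2·-0.01·0.55·0.45·2.59·3.7 = 4.7540 (%²).
σ_p = √4.7540 = 2.180%.
VaR = 1.282 × 2.180% = 2.795%; on $7,500,000,000 that is $209,625,000.

$209,600,000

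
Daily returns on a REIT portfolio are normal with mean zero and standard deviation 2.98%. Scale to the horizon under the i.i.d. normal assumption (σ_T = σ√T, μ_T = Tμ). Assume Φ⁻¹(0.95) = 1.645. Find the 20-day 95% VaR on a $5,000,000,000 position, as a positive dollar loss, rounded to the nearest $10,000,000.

σ_{20d} = 2.98% × √20 = 13.327%.
VaR = 1.645 × 13.327% = 21.923%.
On $5,000,000,000: 0.21923 × $5,000,000,000 = $1,096,150,000.

$1,100,000,000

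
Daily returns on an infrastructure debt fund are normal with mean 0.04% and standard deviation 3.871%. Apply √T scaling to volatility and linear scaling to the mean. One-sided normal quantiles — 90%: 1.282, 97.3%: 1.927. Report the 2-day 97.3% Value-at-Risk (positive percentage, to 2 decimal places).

10.47%

σ_{2d} = 3.871% × √2 = 5.474%; μ_{2d} = 2 × 0.04% = 0.080%.
VaR = −(0.080%) + 1.927 × 5.474% = 10.468%.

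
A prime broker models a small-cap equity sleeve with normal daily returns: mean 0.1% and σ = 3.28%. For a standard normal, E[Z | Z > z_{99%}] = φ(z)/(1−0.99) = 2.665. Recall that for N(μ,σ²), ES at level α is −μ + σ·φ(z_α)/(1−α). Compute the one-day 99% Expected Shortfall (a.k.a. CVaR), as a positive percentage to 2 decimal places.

8.64%

ES = −(0.1%) + 3.28% × 2.665 = 8.641%.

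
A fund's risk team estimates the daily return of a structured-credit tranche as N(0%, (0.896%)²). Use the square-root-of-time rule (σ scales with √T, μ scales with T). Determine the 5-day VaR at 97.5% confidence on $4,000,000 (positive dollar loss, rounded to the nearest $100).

At 97.5%, z = 1.960.
σ_{5d} = 0.896% × √5 = 2.004%.
VaR = 1.960 × 2.004% = 3.928%.
On $4,000,000: 0.03928 × $4,000,000 = $157,120.

$157,100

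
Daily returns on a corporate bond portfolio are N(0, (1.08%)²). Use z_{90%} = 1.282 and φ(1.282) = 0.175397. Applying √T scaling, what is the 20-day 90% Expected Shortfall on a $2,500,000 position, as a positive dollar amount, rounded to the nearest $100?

$211,800

σ_{20d} = 1.08% × √20 = 4.830%.
ES multiplier = φ(z)/(1−α) = 0.175397/0.1 = 1.754.
ES = 4.830% × 1.754 = 8.472%; on $2,500,000: $211,800.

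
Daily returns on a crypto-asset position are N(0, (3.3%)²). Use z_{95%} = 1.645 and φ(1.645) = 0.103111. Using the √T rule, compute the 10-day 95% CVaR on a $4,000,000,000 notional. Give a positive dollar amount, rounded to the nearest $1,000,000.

σ_{10d} = 3.3% × √10 = 10.436%.
ES multiplier = φ(z)/(1−α) = 0.103111/0.05 = 2.062.
ES = 10.436% × 2.062 = 21.519%; on $4,000,000,000: $860,760,000.

$861,000,000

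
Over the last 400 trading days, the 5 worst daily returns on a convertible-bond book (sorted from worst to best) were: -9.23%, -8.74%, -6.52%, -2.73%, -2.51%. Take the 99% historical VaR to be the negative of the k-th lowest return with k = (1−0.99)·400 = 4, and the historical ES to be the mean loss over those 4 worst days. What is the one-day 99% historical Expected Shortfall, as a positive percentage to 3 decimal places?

The 4 worst returns sum to -27.22%.
ES = −(-27.22%) / 4 = 6.805%.

6.805%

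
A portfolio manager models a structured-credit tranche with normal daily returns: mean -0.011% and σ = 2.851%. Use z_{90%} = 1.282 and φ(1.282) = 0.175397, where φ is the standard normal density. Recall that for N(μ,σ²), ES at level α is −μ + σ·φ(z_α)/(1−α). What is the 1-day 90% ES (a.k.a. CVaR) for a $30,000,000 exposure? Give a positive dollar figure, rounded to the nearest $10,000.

Tail multiplier: φ(z)/(1−α) = 0.175397 / 0.1 = 1.754.
ES = −(-0.011%) + 2.851% × 1.754 = 5.012%.
On $30,000,000: 0.05012 × $30,000,000 = $1,503,600.

$1,500,000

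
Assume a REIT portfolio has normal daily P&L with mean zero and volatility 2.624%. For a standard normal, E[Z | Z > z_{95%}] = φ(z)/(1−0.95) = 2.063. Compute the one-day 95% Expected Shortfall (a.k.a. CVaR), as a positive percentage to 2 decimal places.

ES = 2.624% × 2.063 = 5.413%.

5.41%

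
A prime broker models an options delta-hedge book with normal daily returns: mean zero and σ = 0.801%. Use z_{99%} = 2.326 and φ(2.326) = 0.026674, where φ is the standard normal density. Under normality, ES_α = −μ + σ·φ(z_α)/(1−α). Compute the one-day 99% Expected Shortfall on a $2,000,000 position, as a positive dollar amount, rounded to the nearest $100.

$42,700

Tail multiplier: φ(z)/(1−α) = 0.026674 / 0.01 = 2.667.
ES = 0.801% × 2.667 = 2.136%.
On $2,000,000: 0.02136 × $2,000,000 = $42,720.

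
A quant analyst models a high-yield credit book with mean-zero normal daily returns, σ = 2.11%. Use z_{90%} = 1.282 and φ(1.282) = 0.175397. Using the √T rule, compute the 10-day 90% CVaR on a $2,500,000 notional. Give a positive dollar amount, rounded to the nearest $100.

$292,600

σ_{10d} = 2.11% × √10 = 6.672%.
ES multiplier = φ(z)/(1−α) = 0.175397/0.1 = 1.754.
ES = 6.672% × 1.754 = 11.703%; on $2,500,000: $292,575.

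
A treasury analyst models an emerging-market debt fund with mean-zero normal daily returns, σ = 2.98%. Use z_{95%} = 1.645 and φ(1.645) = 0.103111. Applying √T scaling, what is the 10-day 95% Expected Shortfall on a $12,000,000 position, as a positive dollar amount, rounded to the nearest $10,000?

σ_{10d} = 2.98% × √10 = 9.424%.
ES multiplier = φ(z)/(1−α) = 0.103111/0.05 = 2.062.
ES = 9.424% × 2.062 = 19.432%; on $12,000,000: $2,331,840.

$2,330,000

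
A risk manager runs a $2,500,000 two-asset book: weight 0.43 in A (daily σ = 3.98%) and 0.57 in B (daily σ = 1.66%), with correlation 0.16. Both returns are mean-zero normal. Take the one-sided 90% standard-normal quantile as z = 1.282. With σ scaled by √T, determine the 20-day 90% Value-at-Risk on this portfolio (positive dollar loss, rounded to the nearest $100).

σ_p = √(0.43²·3.98² + 0.57²·1.66² + 2·0.16·0.43·0.57·3.98·1.66) = 2.084%.
σ_{20d} = 2.084% × √20 = 9.320%.
VaR = 1.282 × 9.320% = 11.948%; on $2,500,000 that is $298,700.

$298,700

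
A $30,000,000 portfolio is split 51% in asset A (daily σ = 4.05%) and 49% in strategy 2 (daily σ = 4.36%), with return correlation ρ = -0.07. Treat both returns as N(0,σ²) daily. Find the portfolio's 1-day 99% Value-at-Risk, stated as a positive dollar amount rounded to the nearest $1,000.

$2,000,000

σ_p² = 0.51²·4.05² + 0.49²·4.36² + 2·-0.07·0.51·0.49·4.05·4.36 = 8.2127 (%²).
σ_p = √8.2127 = 2.866%.
At 99%, z = 2.326.
VaR = 2.326 × 2.866% = 6.666%; on $30,000,000 that is $1,999,800.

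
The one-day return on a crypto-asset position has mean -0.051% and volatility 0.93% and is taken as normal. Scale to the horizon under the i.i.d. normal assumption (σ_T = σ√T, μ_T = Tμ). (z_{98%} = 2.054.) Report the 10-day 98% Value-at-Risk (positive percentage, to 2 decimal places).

6.55%

σ_{10d} = 0.93% × √10 = 2.941%; μ_{10d} = 10 × -0.051% = -0.510%.
VaR = −(-0.510%) + 2.054 × 2.941% = 6.551%.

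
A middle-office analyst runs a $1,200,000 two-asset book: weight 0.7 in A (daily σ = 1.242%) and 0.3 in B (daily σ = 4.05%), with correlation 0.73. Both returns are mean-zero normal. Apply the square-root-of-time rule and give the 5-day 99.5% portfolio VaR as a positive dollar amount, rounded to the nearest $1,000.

σ_p = √(0.7²·1.242² + 0.3²·4.05² + 2·0.73·0.7·0.3·1.242·4.05) = 1.943%.
σ_{5d} = 1.943% × √5 = 4.345%.
z(99.5%) = 2.576.
VaR = 2.576 × 4.345% = 11.193%; on $1,200,000 that is $134,316.

$134,000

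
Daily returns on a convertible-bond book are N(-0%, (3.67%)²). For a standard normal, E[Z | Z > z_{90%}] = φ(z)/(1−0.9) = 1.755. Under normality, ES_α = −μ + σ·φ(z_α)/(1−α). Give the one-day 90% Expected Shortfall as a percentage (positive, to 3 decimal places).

ES = 3.67% × 1.755 = 6.441%.

6.441%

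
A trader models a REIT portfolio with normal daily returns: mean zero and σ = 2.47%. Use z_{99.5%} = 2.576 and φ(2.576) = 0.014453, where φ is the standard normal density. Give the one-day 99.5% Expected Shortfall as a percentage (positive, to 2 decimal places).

7.14%

Tail multiplier: φ(z)/(1−α) = 0.014453 / 0.005 = 2.891.
ES = 2.47% × 2.891 = 7.141%.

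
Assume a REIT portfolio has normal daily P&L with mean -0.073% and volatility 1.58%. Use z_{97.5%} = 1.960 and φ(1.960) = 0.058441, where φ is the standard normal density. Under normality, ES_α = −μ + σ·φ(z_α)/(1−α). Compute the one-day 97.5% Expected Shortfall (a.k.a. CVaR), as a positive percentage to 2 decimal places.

3.77%

Tail multiplier: φ(z)/(1−α) = 0.058441 / 0.025 = 2.338.
ES = −(-0.073%) + 1.58% × 2.338 = 3.767%.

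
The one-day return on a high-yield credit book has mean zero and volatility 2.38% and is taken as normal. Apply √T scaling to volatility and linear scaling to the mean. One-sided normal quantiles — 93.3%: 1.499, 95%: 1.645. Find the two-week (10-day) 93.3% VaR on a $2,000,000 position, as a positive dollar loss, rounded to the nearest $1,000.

$226,000

σ_{10d} = 2.38% × √10 = 7.526%.
VaR = 1.499 × 7.526% = 11.281%.
On $2,000,000: 0.11281 × $2,000,000 = $225,620.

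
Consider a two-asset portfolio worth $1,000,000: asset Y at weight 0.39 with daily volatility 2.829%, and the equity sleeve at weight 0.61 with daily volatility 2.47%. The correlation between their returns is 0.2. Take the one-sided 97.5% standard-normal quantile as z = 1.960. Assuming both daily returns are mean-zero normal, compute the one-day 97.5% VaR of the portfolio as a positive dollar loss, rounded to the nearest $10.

σ_p² = 0.39²·2.829² + 0.61²·2.47² + 2·0.2·0.39·0.61·2.829·2.47 = 4.1524 (%²).
σ_p = √4.1524 = 2.038%.
VaR = 1.960 × 2.038% = 3.994%; on $1,000,000 that is $39,940.

$39,940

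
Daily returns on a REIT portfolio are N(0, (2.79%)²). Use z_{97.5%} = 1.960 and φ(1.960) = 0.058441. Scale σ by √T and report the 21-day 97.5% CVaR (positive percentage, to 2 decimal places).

σ_{21d} = 2.79% × √21 = 12.785%.
ES multiplier = φ(z)/(1−α) = 0.058441/0.025 = 2.338.
ES = 12.785% × 2.338 = 29.891%.

29.89%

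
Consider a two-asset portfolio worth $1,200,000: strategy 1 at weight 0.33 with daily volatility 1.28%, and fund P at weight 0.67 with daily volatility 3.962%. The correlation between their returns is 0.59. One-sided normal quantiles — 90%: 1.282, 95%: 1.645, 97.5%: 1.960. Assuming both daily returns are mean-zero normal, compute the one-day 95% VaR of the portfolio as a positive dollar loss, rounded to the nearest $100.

$57,700

σ_p² = 0.33²·1.28² + 0.67²·3.962² + 2·0.59·0.33·0.67·1.28·3.962 = 8.5481 (%²).
σ_p = √8.5481 = 2.924%.
VaR = 1.645 × 2.924% = 4.810%; on $1,200,000 that is $57,720.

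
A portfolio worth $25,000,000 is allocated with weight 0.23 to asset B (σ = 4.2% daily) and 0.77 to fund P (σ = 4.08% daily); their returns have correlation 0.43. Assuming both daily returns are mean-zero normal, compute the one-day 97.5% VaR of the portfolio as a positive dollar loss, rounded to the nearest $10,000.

σ_p² = 0.23²·4.2² + 0.77²·4.08² + 2·0.43·0.23·0.77·4.2·4.08 = 13.4127 (%²).
σ_p = √13.4127 = 3.662%.
At 97.5%, z = 1.960.
VaR = 1.960 × 3.662% = 7.178%; on $25,000,000 that is $1,794,500.

$1,790,000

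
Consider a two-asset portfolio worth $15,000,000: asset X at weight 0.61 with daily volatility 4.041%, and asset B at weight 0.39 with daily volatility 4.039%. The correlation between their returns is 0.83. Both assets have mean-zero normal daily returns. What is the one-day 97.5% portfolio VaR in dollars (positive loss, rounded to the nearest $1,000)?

$1,139,000

σ_p² = 0.61²·4.041² + 0.39²·4.039² + 2·0.83·0.61·0.39·4.041·4.039 = 15.0032 (%²).
σ_p = √15.0032 = 3.873%.
At 97.5%, z = 1.960.
VaR = 1.960 × 3.873% = 7.591%; on $15,000,000 that is $1,138,650.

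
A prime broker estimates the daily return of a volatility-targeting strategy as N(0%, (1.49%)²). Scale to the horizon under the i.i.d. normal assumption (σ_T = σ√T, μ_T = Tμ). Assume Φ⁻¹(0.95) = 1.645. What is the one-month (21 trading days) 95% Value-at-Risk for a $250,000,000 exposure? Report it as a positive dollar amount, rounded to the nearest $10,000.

σ_{21d} = 1.49% × √21 = 6.828%.
VaR = 1.645 × 6.828% = 11.232%.
On $250,000,000: 0.11232 × $250,000,000 = $28,080,000.

$28,080,000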